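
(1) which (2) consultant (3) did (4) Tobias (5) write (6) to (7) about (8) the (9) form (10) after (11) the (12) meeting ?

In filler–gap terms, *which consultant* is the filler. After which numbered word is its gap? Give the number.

6

Before movement: Tobias did write to which consultant about the form after the meeting.
The filler 'which consultant' is interpreted as the object of the preposition 'to'. Wh-movement fronts it, leaving a gap right after 'to':
Which consultant did Tobias write to ___ about the form after the meeting?
'to' is word 6.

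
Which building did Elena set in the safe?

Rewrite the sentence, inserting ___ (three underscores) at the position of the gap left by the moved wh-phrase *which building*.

Before movement: Elena did set which building in the safe.
'which building' is the direct object of 'set'. The gap is right after 'set'.

Which building did Elena set ___ in the safe?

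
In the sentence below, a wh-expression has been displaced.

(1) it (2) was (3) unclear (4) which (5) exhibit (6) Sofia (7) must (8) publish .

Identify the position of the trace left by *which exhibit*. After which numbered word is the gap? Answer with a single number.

In situ: Sofia must publish which exhibit.
'which exhibit' is the direct object of 'publish'. Wh-movement fronts it, leaving a gap right after 'publish':
It was unclear which exhibit Sofia must publish ___.
'publish' is word 8.

8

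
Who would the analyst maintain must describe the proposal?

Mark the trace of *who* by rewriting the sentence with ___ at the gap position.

Pre-movement form: The analyst would maintain who must describe the proposal.
'who' functions as the subject of the clause embedded under 'maintain'. The gap is right after 'maintain'.

Who would the analyst maintain ___ must describe the proposal?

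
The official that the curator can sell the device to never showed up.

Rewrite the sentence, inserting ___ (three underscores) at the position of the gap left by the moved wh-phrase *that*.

The official that the curator can sell the device to ___ never showed up.

The filler 'that' is interpreted as the object of the preposition 'to' (recipient of 'sell'). The gap is right after 'to'.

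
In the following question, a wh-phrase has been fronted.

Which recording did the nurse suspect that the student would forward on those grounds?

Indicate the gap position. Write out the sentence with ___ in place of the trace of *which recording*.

Underlying clause: The nurse did suspect that the student would forward which recording on those grounds.
'which recording' is the direct object of 'forward'. The gap is right after 'forward'.

Which recording did the nurse suspect that the student would forward ___ on those grounds?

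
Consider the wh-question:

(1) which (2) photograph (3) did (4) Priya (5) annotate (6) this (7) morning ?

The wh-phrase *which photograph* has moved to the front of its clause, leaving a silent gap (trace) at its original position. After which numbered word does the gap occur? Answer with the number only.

5

Before movement: Priya did annotate which photograph this morning.
The filler 'which photograph' is interpreted as the direct object of 'annotate'. Fronting leaves a gap immediately after 'annotate':
Which photograph did Priya annotate ___ this morning?
'annotate' is word 5.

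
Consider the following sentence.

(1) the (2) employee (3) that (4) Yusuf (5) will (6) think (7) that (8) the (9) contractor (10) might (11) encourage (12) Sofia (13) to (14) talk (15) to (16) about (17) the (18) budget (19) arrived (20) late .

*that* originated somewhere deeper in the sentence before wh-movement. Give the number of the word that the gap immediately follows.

'that' functions as the object of the preposition 'to'. Wh-movement fronts it, leaving a gap right after 'to':
The employee that Yusuf will think that the contractor might encourage Sofia to talk to ___ about the budget arrived late.
'to' is word 15.

15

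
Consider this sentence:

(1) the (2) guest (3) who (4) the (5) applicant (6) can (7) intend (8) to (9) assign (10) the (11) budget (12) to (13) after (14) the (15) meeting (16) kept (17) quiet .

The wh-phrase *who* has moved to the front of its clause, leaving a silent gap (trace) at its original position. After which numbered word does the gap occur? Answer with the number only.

12

The filler 'who' is interpreted as the object of the preposition 'to' (recipient of 'assign'). Fronting leaves a gap immediately after 'to':
The guest who the applicant can intend to assign the budget to ___ after the meeting kept quiet.
'to' is word 12.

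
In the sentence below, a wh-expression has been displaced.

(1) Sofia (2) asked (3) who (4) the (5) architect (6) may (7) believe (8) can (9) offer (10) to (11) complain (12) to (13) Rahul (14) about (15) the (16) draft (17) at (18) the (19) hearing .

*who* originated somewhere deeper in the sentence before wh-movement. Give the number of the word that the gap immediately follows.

Before movement: The architect may believe who can offer to complain to Rahul about the draft at the hearing.
'who' functions as the subject of the clause embedded under 'believe'. It moves to the left edge, and the trace sits right after 'believe':
Sofia asked who the architect may believe ___ can offer to complain to Rahul about the draft at the hearing.
'believe' is word 7.

7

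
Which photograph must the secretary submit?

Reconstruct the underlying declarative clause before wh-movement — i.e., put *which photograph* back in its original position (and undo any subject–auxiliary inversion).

The secretary must submit which photograph.

'which photograph' functions as the direct object of 'submit'. Wh-movement fronts it, leaving a gap right after 'submit':
Which photograph must the secretary submit ___?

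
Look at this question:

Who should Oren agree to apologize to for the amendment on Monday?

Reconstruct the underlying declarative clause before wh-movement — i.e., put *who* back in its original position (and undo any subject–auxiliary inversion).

Oren should agree to apologize to who for the amendment on Monday.

'who' is the object of the preposition 'to'. Wh-movement fronts it, leaving a gap right after 'to':
Who should Oren agree to apologize to ___ for the amendment on Monday?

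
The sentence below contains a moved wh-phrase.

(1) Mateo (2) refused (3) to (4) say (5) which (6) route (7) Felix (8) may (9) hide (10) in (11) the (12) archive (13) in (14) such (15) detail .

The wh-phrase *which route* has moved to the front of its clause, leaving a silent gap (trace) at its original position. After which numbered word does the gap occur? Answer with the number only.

9

Pre-movement form: Felix may hide which route in the archive in such detail.
'which route' functions as the direct object of 'hide'. Wh-movement fronts it, leaving a gap right after 'hide':
Mateo refused to say which route Felix may hide ___ in the archive in such detail.
'hide' is word 9.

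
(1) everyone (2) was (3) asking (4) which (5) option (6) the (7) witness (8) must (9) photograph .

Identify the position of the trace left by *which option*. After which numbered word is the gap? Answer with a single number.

9

Before movement: The witness must photograph which option.
'which option' functions as the direct object of 'photograph'. Fronting leaves a gap immediately after 'photograph':
Everyone was asking which option the witness must photograph ___.
'photograph' is word 9.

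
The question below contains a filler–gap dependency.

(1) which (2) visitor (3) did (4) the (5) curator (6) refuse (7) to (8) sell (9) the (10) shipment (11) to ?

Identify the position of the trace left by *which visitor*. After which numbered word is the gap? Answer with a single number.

In situ: The curator did refuse to sell the shipment to which visitor.
'which visitor' is the object of the preposition 'to' (recipient of 'sell'). Fronting leaves a gap immediately after 'to':
Which visitor did the curator refuse to sell the shipment to ___?
'to' is word 11.

11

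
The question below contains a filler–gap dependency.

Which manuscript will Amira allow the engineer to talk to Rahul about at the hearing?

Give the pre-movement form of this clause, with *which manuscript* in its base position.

'which manuscript' is the object of the preposition 'about'. Fronting leaves a gap immediately after 'about':
Which manuscript will Amira allow the engineer to talk to Rahul about ___ at the hearing?

Amira will allow the engineer to talk to Rahul about which manuscript at the hearing.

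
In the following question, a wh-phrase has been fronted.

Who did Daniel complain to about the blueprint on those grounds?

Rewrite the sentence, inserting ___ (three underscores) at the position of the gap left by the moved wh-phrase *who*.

In situ: Daniel did complain to who about the blueprint on those grounds.
'who' is the object of the preposition 'to'. The gap is right after 'to'.

Who did Daniel complain to ___ about the blueprint on those grounds?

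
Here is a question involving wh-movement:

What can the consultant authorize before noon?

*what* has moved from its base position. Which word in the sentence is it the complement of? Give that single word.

authorize

Pre-movement form: The consultant can authorize what before noon.
'what' functions as the direct object of 'authorize'. Fronting leaves a gap immediately after 'authorize':
What can the consultant authorize ___ before noon?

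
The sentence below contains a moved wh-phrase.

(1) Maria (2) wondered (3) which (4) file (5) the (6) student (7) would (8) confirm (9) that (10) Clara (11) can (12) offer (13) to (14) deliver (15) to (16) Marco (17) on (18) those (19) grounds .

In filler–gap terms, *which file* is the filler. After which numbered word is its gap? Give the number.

14

Before movement: The student would confirm that Clara can offer to deliver which file to Marco on those grounds.
'which file' is the direct object of 'deliver'. It moves to the left edge, and the trace sits right after 'deliver':
Maria wondered which file the student would confirm that Clara can offer to deliver ___ to Marco on those grounds.
'deliver' is word 14.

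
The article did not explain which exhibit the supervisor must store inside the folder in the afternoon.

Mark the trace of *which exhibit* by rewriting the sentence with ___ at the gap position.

In situ: The supervisor must store which exhibit inside the folder in the afternoon.
'which exhibit' is the direct object of 'store'. The gap is right after 'store'.

The article did not explain which exhibit the supervisor must store ___ inside the folder in the afternoon.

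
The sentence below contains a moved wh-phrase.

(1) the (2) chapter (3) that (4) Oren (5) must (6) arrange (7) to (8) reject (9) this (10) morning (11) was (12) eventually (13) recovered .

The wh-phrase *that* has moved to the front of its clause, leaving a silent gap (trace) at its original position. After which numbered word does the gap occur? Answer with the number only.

8

'that' functions as the direct object of 'reject'. Fronting leaves a gap immediately after 'reject':
The chapter that Oren must arrange to reject ___ this morning was eventually recovered.
'reject' is word 8.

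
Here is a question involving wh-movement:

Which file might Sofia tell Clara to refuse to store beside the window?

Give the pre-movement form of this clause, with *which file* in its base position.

'which file' functions as the direct object of 'store'. Fronting leaves a gap immediately after 'store':
Which file might Sofia tell Clara to refuse to store ___ beside the window?

Sofia might tell Clara to refuse to store which file beside the window.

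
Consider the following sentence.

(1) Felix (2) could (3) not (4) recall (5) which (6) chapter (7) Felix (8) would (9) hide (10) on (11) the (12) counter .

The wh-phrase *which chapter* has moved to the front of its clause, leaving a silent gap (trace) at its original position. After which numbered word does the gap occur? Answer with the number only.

Before movement: Felix would hide which chapter on the counter.
The filler 'which chapter' is interpreted as the direct object of 'hide'. It moves to the left edge, and the trace sits right after 'hide':
Felix could not recall which chapter Felix would hide ___ on the counter.
'hide' is word 9.

9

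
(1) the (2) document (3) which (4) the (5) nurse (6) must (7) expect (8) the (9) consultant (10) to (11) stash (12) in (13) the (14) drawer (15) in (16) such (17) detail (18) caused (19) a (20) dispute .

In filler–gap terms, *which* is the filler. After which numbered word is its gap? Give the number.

'which' functions as the direct object of 'stash'. Fronting leaves a gap immediately after 'stash':
The document which the nurse must expect the consultant to stash ___ in the drawer in such detail caused a dispute.
'stash' is word 11.

11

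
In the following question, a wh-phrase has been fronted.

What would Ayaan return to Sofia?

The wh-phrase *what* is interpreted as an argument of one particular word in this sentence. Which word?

return

Before movement: Ayaan would return what to Sofia.
The filler 'what' is interpreted as the direct object of 'return'. Wh-movement fronts it, leaving a gap right after 'return':
What would Ayaan return ___ to Sofia?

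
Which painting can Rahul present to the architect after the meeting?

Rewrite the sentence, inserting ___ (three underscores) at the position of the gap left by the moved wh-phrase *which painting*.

Which painting can Rahul present ___ to the architect after the meeting?

Pre-movement form: Rahul can present which painting to the architect after the meeting.
'which painting' functions as the direct object of 'present'. The gap is right after 'present'.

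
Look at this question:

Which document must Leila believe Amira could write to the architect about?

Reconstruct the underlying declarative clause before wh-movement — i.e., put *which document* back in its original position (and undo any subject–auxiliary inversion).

Leila must believe Amira could write to the architect about which document.

'which document' is the object of the preposition 'about'. It moves to the left edge, and the trace sits right after 'about':
Which document must Leila believe Amira could write to the architect about ___?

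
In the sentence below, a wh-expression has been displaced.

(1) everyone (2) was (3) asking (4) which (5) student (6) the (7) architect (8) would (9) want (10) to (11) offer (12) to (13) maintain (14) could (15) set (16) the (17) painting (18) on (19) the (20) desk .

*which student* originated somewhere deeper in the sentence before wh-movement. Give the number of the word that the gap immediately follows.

13

Underlying clause: The architect would want to offer to maintain which student could set the painting on the desk.
'which student' functions as the subject of the clause embedded under 'maintain'. Wh-movement fronts it, leaving a gap right after 'maintain':
Everyone was asking which student the architect would want to offer to maintain ___ could set the painting on the desk.
'maintain' is word 13.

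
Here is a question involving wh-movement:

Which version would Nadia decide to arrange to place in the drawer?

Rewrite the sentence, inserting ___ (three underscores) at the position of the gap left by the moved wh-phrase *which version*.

Which version would Nadia decide to arrange to place ___ in the drawer?

In situ: Nadia would decide to arrange to place which version in the drawer.
The filler 'which version' is interpreted as the direct object of 'place'. The gap is right after 'place'.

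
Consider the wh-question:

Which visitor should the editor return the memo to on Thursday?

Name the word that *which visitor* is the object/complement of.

Underlying clause: The editor should return the memo to which visitor on Thursday.
The filler 'which visitor' is interpreted as the object of the preposition 'to' (recipient of 'return'). Wh-movement fronts it, leaving a gap right after 'to':
Which visitor should the editor return the memo to ___ on Thursday?

to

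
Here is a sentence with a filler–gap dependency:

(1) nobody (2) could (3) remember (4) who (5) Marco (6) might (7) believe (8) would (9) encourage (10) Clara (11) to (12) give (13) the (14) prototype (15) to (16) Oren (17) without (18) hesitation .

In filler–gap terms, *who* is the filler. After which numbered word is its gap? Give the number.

Underlying clause: Marco might believe who would encourage Clara to give the prototype to Oren without hesitation.
'who' functions as the subject of the clause embedded under 'believe'. Wh-movement fronts it, leaving a gap right after 'believe':
Nobody could remember who Marco might believe ___ would encourage Clara to give the prototype to Oren without hesitation.
'believe' is word 7.

7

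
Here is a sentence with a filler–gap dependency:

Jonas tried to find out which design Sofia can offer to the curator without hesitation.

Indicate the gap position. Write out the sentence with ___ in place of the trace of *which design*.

Pre-movement form: Sofia can offer which design to the curator without hesitation.
'which design' functions as the direct object of 'offer'. The gap is right after 'offer'.

Jonas tried to find out which design Sofia can offer ___ to the curator without hesitation.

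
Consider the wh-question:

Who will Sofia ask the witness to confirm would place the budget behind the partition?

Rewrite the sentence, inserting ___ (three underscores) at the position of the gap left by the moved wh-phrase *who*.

Underlying clause: Sofia will ask the witness to confirm who would place the budget behind the partition.
'who' is the subject of the clause embedded under 'confirm'. The gap is right after 'confirm'.

Who will Sofia ask the witness to confirm ___ would place the budget behind the partition?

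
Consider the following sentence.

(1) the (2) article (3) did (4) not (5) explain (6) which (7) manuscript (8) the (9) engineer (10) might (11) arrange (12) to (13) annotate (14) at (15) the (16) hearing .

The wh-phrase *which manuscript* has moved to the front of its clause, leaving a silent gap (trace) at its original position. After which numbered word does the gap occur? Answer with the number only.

Underlying clause: The engineer might arrange to annotate which manuscript at the hearing.
'which manuscript' functions as the direct object of 'annotate'. It moves to the left edge, and the trace sits right after 'annotate':
The article did not explain which manuscript the engineer might arrange to annotate ___ at the hearing.
'annotate' is word 13.

13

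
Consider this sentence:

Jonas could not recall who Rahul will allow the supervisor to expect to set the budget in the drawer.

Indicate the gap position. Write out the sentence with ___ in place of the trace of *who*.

Underlying clause: Rahul will allow the supervisor to expect who to set the budget in the drawer.
'who' is the direct object of 'expect'. The gap is right after 'expect'.

Jonas could not recall who Rahul will allow the supervisor to expect ___ to set the budget in the drawer.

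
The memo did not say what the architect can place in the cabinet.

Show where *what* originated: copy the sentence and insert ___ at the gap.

Before movement: The architect can place what in the cabinet.
'what' functions as the direct object of 'place'. The gap is right after 'place'.

The memo did not say what the architect can place ___ in the cabinet.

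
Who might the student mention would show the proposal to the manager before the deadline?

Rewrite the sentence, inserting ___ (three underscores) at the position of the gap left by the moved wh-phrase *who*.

Who might the student mention ___ would show the proposal to the manager before the deadline?

Underlying clause: The student might mention who would show the proposal to the manager before the deadline.
'who' functions as the subject of the clause embedded under 'mention'. The gap is right after 'mention'.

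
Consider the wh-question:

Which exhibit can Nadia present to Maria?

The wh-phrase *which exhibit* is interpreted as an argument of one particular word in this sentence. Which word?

present

In situ: Nadia can present which exhibit to Maria.
The filler 'which exhibit' is interpreted as the direct object of 'present'. Fronting leaves a gap immediately after 'present':
Which exhibit can Nadia present ___ to Maria?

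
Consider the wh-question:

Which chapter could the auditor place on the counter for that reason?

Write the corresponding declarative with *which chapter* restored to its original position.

The auditor could place which chapter on the counter for that reason.

'which chapter' is the direct object of 'place'. Fronting leaves a gap immediately after 'place':
Which chapter could the auditor place ___ on the counter for that reason?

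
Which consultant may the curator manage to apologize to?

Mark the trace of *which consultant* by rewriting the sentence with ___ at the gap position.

Which consultant may the curator manage to apologize to ___?

Pre-movement form: The curator may manage to apologize to which consultant.
The filler 'which consultant' is interpreted as the object of the preposition 'to'. The gap is right after 'to'.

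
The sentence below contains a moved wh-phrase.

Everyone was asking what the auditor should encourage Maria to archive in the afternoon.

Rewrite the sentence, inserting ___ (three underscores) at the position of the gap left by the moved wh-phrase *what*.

In situ: The auditor should encourage Maria to archive what in the afternoon.
The filler 'what' is interpreted as the direct object of 'archive'. The gap is right after 'archive'.

Everyone was asking what the auditor should encourage Maria to archive ___ in the afternoon.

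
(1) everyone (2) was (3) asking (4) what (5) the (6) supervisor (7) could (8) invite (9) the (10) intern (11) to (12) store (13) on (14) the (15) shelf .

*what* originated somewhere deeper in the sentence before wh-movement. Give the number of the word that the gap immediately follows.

12

Pre-movement form: The supervisor could invite the intern to store what on the shelf.
'what' functions as the direct object of 'store'. It moves to the left edge, and the trace sits right after 'store':
Everyone was asking what the supervisor could invite the intern to store ___ on the shelf.
'store' is word 12.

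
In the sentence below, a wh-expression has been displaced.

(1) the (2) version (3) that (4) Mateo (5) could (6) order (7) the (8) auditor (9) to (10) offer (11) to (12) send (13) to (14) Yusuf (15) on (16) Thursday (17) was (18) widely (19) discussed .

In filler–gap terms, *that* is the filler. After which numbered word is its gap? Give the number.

12

'that' functions as the direct object of 'send'. Wh-movement fronts it, leaving a gap right after 'send':
The version that Mateo could order the auditor to offer to send ___ to Yusuf on Thursday was widely discussed.
'send' is word 12.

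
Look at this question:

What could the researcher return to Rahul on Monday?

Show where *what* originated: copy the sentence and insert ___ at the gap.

What could the researcher return ___ to Rahul on Monday?

Pre-movement form: The researcher could return what to Rahul on Monday.
The filler 'what' is interpreted as the direct object of 'return'. The gap is right after 'return'.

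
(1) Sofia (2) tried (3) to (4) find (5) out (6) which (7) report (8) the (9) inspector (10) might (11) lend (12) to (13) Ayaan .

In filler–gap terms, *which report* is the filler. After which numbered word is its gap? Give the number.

11

In situ: The inspector might lend which report to Ayaan.
The filler 'which report' is interpreted as the direct object of 'lend'. It moves to the left edge, and the trace sits right after 'lend':
Sofia tried to find out which report the inspector might lend ___ to Ayaan.
'lend' is word 11.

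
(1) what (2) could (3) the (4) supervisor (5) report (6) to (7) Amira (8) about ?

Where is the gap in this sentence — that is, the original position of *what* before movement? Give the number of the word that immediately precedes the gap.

8

Underlying clause: The supervisor could report to Amira about what.
'what' functions as the object of the preposition 'about'. It moves to the left edge, and the trace sits right after 'about':
What could the supervisor report to Amira about ___?
'about' is word 8.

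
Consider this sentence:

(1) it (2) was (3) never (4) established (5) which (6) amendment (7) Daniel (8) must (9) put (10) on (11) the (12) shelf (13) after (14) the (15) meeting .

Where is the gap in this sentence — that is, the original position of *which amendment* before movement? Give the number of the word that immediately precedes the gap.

Before movement: Daniel must put which amendment on the shelf after the meeting.
The filler 'which amendment' is interpreted as the direct object of 'put'. Fronting leaves a gap immediately after 'put':
It was never established which amendment Daniel must put ___ on the shelf after the meeting.
'put' is word 9.

9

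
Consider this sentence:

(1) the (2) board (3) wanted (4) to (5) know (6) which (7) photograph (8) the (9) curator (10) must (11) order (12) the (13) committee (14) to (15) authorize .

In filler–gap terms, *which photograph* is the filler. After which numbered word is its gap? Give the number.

15

In situ: The curator must order the committee to authorize which photograph.
'which photograph' functions as the direct object of 'authorize'. It moves to the left edge, and the trace sits right after 'authorize':
The board wanted to know which photograph the curator must order the committee to authorize ___.
'authorize' is word 15.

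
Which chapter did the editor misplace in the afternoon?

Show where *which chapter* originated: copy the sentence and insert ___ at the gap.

Which chapter did the editor misplace ___ in the afternoon?

Before movement: The editor did misplace which chapter in the afternoon.
The filler 'which chapter' is interpreted as the direct object of 'misplace'. The gap is right after 'misplace'.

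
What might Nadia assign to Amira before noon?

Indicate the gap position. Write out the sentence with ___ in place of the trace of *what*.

Before movement: Nadia might assign what to Amira before noon.
'what' is the direct object of 'assign'. The gap is right after 'assign'.

What might Nadia assign ___ to Amira before noon?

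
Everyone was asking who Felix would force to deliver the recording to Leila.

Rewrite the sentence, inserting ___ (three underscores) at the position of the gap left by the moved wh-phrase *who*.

Pre-movement form: Felix would force who to deliver the recording to Leila.
The filler 'who' is interpreted as the direct object of 'force'. The gap is right after 'force'.

Everyone was asking who Felix would force ___ to deliver the recording to Leila.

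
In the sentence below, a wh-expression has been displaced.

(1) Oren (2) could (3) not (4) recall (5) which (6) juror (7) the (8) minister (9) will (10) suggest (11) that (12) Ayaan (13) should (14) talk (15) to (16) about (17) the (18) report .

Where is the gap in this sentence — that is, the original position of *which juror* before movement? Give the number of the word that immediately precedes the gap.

15

Pre-movement form: The minister will suggest that Ayaan should talk to which juror about the report.
'which juror' functions as the object of the preposition 'to'. Fronting leaves a gap immediately after 'to':
Oren could not recall which juror the minister will suggest that Ayaan should talk to ___ about the report.
'to' is word 15.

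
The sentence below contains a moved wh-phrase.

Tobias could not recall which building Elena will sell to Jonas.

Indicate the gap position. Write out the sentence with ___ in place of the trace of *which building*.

Tobias could not recall which building Elena will sell ___ to Jonas.

In situ: Elena will sell which building to Jonas.
The filler 'which building' is interpreted as the direct object of 'sell'. The gap is right after 'sell'.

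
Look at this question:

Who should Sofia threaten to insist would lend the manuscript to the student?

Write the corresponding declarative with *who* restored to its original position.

The filler 'who' is interpreted as the subject of the clause embedded under 'insist'. It moves to the left edge, and the trace sits right after 'insist':
Who should Sofia threaten to insist ___ would lend the manuscript to the student?

Sofia should threaten to insist who would lend the manuscript to the student.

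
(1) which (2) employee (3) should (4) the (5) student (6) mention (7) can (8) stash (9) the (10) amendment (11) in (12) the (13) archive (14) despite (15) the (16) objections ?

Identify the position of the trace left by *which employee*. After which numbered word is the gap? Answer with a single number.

6

Pre-movement form: The student should mention which employee can stash the amendment in the archive despite the objections.
'which employee' is the subject of the clause embedded under 'mention'. It moves to the left edge, and the trace sits right after 'mention':
Which employee should the student mention ___ can stash the amendment in the archive despite the objections?
'mention' is word 6.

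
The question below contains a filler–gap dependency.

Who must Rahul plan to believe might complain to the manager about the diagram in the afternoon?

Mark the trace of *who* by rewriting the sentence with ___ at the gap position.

Underlying clause: Rahul must plan to believe who might complain to the manager about the diagram in the afternoon.
'who' is the subject of the clause embedded under 'believe'. The gap is right after 'believe'.

Who must Rahul plan to believe ___ might complain to the manager about the diagram in the afternoon?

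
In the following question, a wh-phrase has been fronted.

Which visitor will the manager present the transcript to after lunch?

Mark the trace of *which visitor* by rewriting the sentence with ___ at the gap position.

Which visitor will the manager present the transcript to ___ after lunch?

Pre-movement form: The manager will present the transcript to which visitor after lunch.
'which visitor' functions as the object of the preposition 'to' (recipient of 'present'). The gap is right after 'to'.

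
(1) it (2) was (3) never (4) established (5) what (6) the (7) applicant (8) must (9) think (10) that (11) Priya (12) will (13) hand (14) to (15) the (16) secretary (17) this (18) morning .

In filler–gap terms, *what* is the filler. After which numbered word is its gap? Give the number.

Underlying clause: The applicant must think that Priya will hand what to the secretary this morning.
'what' functions as the direct object of 'hand'. Wh-movement fronts it, leaving a gap right after 'hand':
It was never established what the applicant must think that Priya will hand ___ to the secretary this morning.
'hand' is word 13.

13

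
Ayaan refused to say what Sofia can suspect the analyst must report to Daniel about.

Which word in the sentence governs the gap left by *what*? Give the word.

about

Before movement: Sofia can suspect the analyst must report to Daniel about what.
'what' functions as the object of the preposition 'about'. It moves to the left edge, and the trace sits right after 'about':
Ayaan refused to say what Sofia can suspect the analyst must report to Daniel about ___.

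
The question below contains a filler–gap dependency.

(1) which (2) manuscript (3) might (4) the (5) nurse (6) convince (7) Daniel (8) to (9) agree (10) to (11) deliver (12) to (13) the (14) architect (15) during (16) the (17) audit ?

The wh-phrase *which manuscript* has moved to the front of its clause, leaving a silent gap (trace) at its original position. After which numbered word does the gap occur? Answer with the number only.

11

Underlying clause: The nurse might convince Daniel to agree to deliver which manuscript to the architect during the audit.
The filler 'which manuscript' is interpreted as the direct object of 'deliver'. Fronting leaves a gap immediately after 'deliver':
Which manuscript might the nurse convince Daniel to agree to deliver ___ to the architect during the audit?
'deliver' is word 11.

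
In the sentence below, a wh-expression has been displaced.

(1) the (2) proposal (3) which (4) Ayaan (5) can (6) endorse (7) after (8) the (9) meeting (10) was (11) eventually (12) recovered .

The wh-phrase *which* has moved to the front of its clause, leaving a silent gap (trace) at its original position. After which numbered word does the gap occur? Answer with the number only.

'which' functions as the direct object of 'endorse'. Wh-movement fronts it, leaving a gap right after 'endorse':
The proposal which Ayaan can endorse ___ after the meeting was eventually recovered.
'endorse' is word 6.

6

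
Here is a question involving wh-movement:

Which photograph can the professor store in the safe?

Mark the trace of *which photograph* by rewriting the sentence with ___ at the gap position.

Before movement: The professor can store which photograph in the safe.
The filler 'which photograph' is interpreted as the direct object of 'store'. The gap is right after 'store'.

Which photograph can the professor store ___ in the safe?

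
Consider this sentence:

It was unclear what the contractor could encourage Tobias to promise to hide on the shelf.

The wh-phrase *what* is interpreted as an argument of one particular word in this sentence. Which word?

hide

Pre-movement form: The contractor could encourage Tobias to promise to hide what on the shelf.
'what' functions as the direct object of 'hide'. Wh-movement fronts it, leaving a gap right after 'hide':
It was unclear what the contractor could encourage Tobias to promise to hide ___ on the shelf.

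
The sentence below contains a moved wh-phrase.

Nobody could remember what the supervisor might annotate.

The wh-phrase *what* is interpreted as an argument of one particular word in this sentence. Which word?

annotate

Before movement: The supervisor might annotate what.
'what' functions as the direct object of 'annotate'. It moves to the left edge, and the trace sits right after 'annotate':
Nobody could remember what the supervisor might annotate ___.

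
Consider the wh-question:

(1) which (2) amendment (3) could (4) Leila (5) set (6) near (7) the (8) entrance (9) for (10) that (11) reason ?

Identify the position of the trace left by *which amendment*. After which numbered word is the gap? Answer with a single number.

5

In situ: Leila could set which amendment near the entrance for that reason.
'which amendment' functions as the direct object of 'set'. Wh-movement fronts it, leaving a gap right after 'set':
Which amendment could Leila set ___ near the entrance for that reason?
'set' is word 5.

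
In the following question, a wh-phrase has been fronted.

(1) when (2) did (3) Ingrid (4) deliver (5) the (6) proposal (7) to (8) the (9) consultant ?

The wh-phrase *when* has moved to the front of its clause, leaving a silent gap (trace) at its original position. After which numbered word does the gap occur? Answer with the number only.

9

Underlying clause: Ingrid did deliver the proposal to the consultant when.
The filler 'when' is interpreted as the temporal adjunct. It moves to the left edge, and the trace sits right after 'consultant':
When did Ingrid deliver the proposal to the consultant ___?
'consultant' is word 9.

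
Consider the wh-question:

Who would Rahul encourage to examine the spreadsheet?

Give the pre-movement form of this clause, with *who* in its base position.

'who' functions as the direct object of 'encourage'. It moves to the left edge, and the trace sits right after 'encourage':
Who would Rahul encourage ___ to examine the spreadsheet?

Rahul would encourage who to examine the spreadsheet.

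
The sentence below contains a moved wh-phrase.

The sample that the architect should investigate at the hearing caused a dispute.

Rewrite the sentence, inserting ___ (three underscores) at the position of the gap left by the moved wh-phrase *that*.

The sample that the architect should investigate ___ at the hearing caused a dispute.

The filler 'that' is interpreted as the direct object of 'investigate'. The gap is right after 'investigate'.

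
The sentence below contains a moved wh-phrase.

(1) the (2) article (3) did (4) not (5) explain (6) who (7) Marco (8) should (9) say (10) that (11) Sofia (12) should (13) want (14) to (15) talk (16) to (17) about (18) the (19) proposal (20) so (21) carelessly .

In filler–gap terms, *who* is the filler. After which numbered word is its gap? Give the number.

In situ: Marco should say that Sofia should want to talk to who about the proposal so carelessly.
The filler 'who' is interpreted as the object of the preposition 'to'. It moves to the left edge, and the trace sits right after 'to':
The article did not explain who Marco should say that Sofia should want to talk to ___ about the proposal so carelessly.
'to' is word 16.

16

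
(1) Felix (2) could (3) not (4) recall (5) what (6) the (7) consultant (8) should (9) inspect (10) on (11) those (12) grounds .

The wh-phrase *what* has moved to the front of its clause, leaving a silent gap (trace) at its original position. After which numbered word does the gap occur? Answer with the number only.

9

In situ: The consultant should inspect what on those grounds.
'what' is the direct object of 'inspect'. Fronting leaves a gap immediately after 'inspect':
Felix could not recall what the consultant should inspect ___ on those grounds.
'inspect' is word 9.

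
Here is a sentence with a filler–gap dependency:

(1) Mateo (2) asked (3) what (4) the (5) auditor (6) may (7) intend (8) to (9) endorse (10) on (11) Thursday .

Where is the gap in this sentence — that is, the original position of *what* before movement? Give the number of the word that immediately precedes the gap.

In situ: The auditor may intend to endorse what on Thursday.
The filler 'what' is interpreted as the direct object of 'endorse'. Fronting leaves a gap immediately after 'endorse':
Mateo asked what the auditor may intend to endorse ___ on Thursday.
'endorse' is word 9.

9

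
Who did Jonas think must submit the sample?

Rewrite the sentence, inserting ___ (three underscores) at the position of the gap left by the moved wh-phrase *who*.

Who did Jonas think ___ must submit the sample?

Before movement: Jonas did think who must submit the sample.
The filler 'who' is interpreted as the subject of the clause embedded under 'think'. The gap is right after 'think'.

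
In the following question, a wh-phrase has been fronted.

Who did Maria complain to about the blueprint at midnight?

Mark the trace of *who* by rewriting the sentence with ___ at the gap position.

Who did Maria complain to ___ about the blueprint at midnight?

Underlying clause: Maria did complain to who about the blueprint at midnight.
'who' is the object of the preposition 'to'. The gap is right after 'to'.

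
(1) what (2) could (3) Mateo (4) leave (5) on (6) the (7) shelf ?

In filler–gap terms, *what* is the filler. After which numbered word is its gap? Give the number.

In situ: Mateo could leave what on the shelf.
'what' is the direct object of 'leave'. It moves to the left edge, and the trace sits right after 'leave':
What could Mateo leave ___ on the shelf?
'leave' is word 4.

4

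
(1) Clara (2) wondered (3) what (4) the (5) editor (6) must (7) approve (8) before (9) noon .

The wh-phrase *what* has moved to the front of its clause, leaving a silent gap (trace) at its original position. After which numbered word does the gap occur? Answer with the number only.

7

In situ: The editor must approve what before noon.
'what' functions as the direct object of 'approve'. It moves to the left edge, and the trace sits right after 'approve':
Clara wondered what the editor must approve ___ before noon.
'approve' is word 7.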